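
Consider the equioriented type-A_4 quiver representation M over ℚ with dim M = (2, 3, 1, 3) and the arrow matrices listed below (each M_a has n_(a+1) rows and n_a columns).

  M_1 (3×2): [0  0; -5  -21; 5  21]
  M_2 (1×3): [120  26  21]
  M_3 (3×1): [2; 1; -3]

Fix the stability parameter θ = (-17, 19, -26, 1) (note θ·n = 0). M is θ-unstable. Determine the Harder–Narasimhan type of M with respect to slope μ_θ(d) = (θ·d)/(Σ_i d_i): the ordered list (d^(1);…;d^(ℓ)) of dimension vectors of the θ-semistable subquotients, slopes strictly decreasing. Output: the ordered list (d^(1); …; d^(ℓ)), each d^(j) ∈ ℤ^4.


Barcode: M ≅ I[1,1], I[1,4], I[2,2]^2, I[4,4]^2. HN layers by μ_θ (4 steps, strictly decreasing):
  μ^(1)=19; μ^(2)=1; μ^(3)=-7/2; μ^(4)=-17

((0, 2, 0, 0); (0, 0, 0, 3); (0, 1, 1, 0); (2, 0, 0, 0))


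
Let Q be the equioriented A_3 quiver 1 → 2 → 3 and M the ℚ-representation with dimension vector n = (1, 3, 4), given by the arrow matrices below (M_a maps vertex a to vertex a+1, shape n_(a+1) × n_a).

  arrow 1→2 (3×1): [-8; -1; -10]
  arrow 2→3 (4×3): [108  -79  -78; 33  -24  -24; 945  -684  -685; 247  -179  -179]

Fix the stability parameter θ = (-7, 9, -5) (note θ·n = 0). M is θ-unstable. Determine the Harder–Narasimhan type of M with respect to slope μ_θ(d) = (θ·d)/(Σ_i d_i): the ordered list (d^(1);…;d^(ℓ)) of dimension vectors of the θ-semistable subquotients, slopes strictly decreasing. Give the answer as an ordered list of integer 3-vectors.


Barcode: M ≅ I[1,3], I[2,3]^2, I[3,3]. HN layers by μ_θ (3 steps, strictly decreasing):
  μ^(1)=2; μ^(2)=-5; μ^(3)=-7

((0, 3, 3); (0, 0, 1); (1, 0, 0))


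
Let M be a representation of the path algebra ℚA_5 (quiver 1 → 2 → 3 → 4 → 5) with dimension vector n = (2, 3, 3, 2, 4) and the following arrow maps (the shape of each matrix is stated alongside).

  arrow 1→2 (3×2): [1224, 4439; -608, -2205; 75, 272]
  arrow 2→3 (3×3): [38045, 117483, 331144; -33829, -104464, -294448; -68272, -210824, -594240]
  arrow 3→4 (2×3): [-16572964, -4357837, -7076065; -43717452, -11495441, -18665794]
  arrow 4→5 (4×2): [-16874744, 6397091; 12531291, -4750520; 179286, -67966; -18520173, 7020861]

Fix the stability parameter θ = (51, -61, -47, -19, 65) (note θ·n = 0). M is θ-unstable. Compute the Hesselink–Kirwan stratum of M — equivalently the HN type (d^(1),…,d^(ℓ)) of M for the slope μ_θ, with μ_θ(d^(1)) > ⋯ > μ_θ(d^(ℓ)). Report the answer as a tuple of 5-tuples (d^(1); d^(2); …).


Interval decomposition of M: I[1,2], I[1,5], I[2,3], I[3,5], I[5,5]^2.
HN type (ℓ=5): μ^(1)=65; μ^(2)=-5; μ^(3)=-19; μ^(4)=-47; μ^(5)=-61

((0, 0, 0, 0, 4); (1, 1, 0, 0, 0); (1, 1, 1, 2, 0); (0, 0, 2, 0, 0); (0, 1, 0, 0, 0))


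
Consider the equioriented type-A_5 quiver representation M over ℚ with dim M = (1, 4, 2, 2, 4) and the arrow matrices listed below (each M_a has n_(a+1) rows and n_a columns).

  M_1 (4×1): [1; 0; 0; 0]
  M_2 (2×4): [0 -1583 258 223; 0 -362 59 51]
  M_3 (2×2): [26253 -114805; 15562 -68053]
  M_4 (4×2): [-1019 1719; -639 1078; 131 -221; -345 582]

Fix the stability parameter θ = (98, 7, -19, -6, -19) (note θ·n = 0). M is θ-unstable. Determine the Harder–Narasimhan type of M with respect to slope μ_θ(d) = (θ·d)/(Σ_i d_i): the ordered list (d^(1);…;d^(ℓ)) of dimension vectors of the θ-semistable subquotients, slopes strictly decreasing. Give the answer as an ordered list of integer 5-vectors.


Via rank(M_{q-1}∘⋯∘M_p): M ≅ I[1,2], I[2,2], I[2,5]^2, I[5,5]^2.
μ_θ-semistable layers: μ^(1)=105/2; μ^(2)=7; μ^(3)=-37/4; μ^(4)=-19

((1, 1, 0, 0, 0); (0, 1, 0, 0, 0); (0, 2, 2, 2, 2); (0, 0, 0, 0, 2))


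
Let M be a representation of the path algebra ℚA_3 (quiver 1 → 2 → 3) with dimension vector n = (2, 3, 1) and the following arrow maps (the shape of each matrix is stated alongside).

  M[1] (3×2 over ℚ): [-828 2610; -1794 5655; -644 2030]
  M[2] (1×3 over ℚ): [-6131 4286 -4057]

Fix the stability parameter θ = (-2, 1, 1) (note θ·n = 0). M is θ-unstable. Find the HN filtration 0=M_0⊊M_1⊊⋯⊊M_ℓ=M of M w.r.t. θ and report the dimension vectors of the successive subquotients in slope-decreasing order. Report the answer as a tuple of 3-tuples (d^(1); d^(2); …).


Barcode: M ≅ I[1,1], I[1,3], I[2,2]^2. HN layers by μ_θ (2 steps, strictly decreasing):
  μ^(1)=1; μ^(2)=-2

((0, 3, 1); (2, 0, 0))


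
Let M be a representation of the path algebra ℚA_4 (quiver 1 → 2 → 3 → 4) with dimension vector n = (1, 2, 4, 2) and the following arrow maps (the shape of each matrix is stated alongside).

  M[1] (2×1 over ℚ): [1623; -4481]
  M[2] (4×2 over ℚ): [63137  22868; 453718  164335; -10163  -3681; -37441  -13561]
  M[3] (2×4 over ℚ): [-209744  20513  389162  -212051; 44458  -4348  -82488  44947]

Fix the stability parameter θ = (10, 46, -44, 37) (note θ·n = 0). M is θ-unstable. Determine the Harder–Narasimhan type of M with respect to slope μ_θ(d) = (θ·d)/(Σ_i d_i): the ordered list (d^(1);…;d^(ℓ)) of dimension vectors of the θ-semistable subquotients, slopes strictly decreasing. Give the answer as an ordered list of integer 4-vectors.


Interval decomposition of M: I[1,4], I[2,4], I[3,3]^2.
HN type (ℓ=4): μ^(1)=37; μ^(2)=4; μ^(3)=1; μ^(4)=-44

((0, 0, 0, 2); (1, 1, 1, 0); (0, 1, 1, 0); (0, 0, 2, 0))


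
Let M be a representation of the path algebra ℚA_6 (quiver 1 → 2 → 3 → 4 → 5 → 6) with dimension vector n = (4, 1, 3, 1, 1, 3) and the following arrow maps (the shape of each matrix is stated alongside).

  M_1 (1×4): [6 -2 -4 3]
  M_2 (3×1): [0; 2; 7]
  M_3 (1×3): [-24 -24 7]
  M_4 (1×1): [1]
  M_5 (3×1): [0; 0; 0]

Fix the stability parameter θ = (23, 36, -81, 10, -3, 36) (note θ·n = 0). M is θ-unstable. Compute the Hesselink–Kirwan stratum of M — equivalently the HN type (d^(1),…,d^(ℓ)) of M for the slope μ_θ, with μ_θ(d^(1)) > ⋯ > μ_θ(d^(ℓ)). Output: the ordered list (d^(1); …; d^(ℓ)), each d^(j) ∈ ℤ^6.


Barcode: M ≅ I[1,1]^3, I[1,5], I[3,3]^2, I[6,6]^3. HN layers by μ_θ (5 steps, strictly decreasing):
  μ^(1)=36; μ^(2)=23; μ^(3)=7/2; μ^(4)=-22/3; μ^(5)=-81

((0, 0, 0, 0, 0, 3); (3, 0, 0, 0, 0, 0); (0, 0, 0, 1, 1, 0); (1, 1, 1, 0, 0, 0); (0, 0, 2, 0, 0, 0))


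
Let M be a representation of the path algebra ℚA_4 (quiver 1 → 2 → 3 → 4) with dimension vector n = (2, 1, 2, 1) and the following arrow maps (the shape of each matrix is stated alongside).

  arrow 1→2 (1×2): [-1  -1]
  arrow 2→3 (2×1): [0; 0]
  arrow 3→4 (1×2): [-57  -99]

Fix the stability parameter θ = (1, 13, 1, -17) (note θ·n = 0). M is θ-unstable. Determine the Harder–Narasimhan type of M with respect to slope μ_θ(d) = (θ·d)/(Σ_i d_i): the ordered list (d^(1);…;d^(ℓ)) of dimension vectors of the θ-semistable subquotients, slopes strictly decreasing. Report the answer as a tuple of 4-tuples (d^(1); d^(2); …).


Via rank(M_{q-1}∘⋯∘M_p): M ≅ I[1,1], I[1,2], I[3,3], I[3,4].
μ_θ-semistable layers: μ^(1)=13; μ^(2)=1; μ^(3)=-8

((0, 1, 0, 0); (2, 0, 1, 0); (0, 0, 1, 1))


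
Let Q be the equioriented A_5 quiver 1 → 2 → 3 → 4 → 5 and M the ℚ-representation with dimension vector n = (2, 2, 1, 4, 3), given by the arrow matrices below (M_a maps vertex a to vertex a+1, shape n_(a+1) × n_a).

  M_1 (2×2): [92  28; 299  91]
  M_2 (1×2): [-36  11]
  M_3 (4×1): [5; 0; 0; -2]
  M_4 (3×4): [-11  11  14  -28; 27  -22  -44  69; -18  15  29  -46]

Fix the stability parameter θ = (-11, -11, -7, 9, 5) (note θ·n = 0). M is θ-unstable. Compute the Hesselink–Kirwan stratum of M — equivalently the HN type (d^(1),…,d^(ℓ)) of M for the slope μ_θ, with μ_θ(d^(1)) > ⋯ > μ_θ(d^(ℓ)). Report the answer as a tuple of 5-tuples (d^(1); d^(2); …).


Barcode: M ≅ I[1,1], I[1,5], I[2,2], I[4,4], I[4,5]^2. HN layers by μ_θ (4 steps, strictly decreasing):
  μ^(1)=9; μ^(2)=7; μ^(3)=-7; μ^(4)=-11

((0, 0, 0, 1, 0); (0, 0, 0, 3, 3); (0, 0, 1, 0, 0); (2, 2, 0, 0, 0))


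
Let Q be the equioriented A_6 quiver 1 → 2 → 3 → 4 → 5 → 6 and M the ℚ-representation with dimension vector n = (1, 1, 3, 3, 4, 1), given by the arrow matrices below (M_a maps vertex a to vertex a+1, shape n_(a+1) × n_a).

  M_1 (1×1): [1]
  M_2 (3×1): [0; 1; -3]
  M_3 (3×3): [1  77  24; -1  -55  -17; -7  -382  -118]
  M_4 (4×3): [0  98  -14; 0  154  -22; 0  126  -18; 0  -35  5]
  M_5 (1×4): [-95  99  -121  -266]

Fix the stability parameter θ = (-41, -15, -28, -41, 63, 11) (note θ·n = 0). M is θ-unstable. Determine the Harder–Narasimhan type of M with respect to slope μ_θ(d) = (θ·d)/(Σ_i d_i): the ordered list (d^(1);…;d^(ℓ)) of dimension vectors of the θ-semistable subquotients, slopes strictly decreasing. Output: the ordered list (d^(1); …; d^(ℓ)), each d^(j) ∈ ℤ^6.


Barcode: M ≅ I[1,4], I[3,4], I[3,5], I[5,5]^2, I[5,6]. HN layers by μ_θ (5 steps, strictly decreasing):
  μ^(1)=63; μ^(2)=37; μ^(3)=-28; μ^(4)=-69/2; μ^(5)=-41

((0, 0, 0, 0, 3, 0); (0, 0, 0, 0, 1, 1); (0, 1, 1, 1, 0, 0); (0, 0, 2, 2, 0, 0); (1, 0, 0, 0, 0, 0))


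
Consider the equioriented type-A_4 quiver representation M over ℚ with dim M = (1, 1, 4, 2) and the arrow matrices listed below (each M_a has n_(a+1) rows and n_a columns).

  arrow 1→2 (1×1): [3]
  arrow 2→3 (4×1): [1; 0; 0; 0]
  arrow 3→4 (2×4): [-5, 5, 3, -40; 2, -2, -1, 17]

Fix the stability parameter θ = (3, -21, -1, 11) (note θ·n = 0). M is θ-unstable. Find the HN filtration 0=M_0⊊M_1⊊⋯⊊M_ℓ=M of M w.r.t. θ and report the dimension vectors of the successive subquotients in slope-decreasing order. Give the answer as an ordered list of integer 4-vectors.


Barcode: M ≅ I[1,4], I[3,3]^2, I[3,4]. HN layers by μ_θ (3 steps, strictly decreasing):
  μ^(1)=11; μ^(2)=-1; μ^(3)=-9

((0, 0, 0, 2); (0, 0, 4, 0); (1, 1, 0, 0))


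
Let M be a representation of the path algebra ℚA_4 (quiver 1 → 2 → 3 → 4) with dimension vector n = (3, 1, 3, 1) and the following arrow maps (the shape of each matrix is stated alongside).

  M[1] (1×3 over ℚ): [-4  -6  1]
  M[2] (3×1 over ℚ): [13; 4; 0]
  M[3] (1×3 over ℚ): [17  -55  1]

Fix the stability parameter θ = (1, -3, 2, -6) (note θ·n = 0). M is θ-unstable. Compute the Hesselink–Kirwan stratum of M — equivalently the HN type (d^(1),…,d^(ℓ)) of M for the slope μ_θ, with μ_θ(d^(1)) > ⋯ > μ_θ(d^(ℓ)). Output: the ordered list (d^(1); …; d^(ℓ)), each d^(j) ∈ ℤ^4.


Via rank(M_{q-1}∘⋯∘M_p): M ≅ I[1,1]^2, I[1,4], I[3,3]^2.
μ_θ-semistable layers: μ^(1)=2; μ^(2)=1; μ^(3)=-3/2

((0, 0, 2, 0); (2, 0, 0, 0); (1, 1, 1, 1))


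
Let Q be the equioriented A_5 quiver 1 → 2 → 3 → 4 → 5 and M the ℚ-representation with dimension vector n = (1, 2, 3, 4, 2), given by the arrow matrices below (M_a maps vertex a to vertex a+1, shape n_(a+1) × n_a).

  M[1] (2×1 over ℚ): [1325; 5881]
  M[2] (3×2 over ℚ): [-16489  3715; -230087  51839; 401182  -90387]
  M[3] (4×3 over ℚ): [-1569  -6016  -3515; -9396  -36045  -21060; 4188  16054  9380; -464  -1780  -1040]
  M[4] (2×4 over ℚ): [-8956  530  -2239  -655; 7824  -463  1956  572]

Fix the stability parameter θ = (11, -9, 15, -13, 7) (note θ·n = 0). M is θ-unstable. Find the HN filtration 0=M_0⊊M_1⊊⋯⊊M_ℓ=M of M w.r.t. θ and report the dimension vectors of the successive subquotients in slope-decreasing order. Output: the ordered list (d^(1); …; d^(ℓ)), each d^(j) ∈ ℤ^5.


Interval decomposition of M: I[1,4], I[2,5], I[3,3], I[4,4], I[4,5].
HN type (ℓ=5): μ^(1)=15; μ^(2)=7; μ^(3)=1; μ^(4)=-9; μ^(5)=-13

((0, 0, 1, 0, 0); (0, 0, 0, 0, 2); (1, 1, 2, 2, 0); (0, 1, 0, 0, 0); (0, 0, 0, 2, 0))


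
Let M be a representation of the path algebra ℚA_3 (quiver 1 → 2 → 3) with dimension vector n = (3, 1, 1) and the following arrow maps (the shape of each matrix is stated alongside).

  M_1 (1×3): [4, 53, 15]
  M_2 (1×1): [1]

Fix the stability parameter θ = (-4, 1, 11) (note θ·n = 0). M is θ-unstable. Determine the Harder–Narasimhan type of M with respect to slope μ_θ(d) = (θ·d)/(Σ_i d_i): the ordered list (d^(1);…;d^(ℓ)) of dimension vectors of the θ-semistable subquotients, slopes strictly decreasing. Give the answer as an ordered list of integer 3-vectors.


Via rank(M_{q-1}∘⋯∘M_p): M ≅ I[1,1]^2, I[1,3].
μ_θ-semistable layers: μ^(1)=11; μ^(2)=1; μ^(3)=-4

((0, 0, 1); (0, 1, 0); (3, 0, 0))


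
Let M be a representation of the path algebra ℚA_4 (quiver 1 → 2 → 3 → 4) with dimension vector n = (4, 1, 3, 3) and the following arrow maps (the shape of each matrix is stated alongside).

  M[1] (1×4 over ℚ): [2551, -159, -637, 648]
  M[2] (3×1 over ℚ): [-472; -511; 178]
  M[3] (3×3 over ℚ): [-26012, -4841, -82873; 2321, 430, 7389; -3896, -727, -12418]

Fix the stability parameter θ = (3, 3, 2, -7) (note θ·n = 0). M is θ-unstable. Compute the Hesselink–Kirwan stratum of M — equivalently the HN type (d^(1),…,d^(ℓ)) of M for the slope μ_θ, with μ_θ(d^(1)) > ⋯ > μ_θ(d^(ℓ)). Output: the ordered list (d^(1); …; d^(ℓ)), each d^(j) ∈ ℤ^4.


Interval decomposition of M: I[1,1]^3, I[1,4], I[3,4]^2.
HN type (ℓ=3): μ^(1)=3; μ^(2)=1/4; μ^(3)=-5/2

((3, 0, 0, 0); (1, 1, 1, 1); (0, 0, 2, 2))


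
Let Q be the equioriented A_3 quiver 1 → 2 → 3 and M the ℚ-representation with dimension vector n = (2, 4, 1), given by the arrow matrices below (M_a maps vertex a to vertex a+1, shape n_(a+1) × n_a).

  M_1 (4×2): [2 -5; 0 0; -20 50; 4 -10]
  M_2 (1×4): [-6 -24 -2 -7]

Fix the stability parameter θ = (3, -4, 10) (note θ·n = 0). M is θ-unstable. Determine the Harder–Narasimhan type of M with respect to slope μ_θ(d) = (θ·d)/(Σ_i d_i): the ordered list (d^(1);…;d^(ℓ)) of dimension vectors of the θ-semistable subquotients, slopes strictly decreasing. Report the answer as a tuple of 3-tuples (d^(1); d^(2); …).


Barcode: M ≅ I[1,1], I[1,2], I[2,2]^2, I[2,3]. HN layers by μ_θ (4 steps, strictly decreasing):
  μ^(1)=10; μ^(2)=3; μ^(3)=-1/2; μ^(4)=-4

((0, 0, 1); (1, 0, 0); (1, 1, 0); (0, 3, 0))


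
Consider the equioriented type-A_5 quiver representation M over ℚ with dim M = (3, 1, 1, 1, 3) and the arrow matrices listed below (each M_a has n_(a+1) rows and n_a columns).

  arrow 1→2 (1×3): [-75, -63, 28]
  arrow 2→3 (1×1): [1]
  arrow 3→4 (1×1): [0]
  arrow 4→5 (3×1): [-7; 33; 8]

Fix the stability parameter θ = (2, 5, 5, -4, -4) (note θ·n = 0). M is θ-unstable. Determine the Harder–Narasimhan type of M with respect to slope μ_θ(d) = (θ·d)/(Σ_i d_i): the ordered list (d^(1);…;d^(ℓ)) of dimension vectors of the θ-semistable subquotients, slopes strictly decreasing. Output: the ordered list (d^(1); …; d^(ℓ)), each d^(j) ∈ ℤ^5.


Via rank(M_{q-1}∘⋯∘M_p): M ≅ I[1,1]^2, I[1,3], I[4,5], I[5,5]^2.
μ_θ-semistable layers: μ^(1)=5; μ^(2)=2; μ^(3)=-4

((0, 1, 1, 0, 0); (3, 0, 0, 0, 0); (0, 0, 0, 1, 3))


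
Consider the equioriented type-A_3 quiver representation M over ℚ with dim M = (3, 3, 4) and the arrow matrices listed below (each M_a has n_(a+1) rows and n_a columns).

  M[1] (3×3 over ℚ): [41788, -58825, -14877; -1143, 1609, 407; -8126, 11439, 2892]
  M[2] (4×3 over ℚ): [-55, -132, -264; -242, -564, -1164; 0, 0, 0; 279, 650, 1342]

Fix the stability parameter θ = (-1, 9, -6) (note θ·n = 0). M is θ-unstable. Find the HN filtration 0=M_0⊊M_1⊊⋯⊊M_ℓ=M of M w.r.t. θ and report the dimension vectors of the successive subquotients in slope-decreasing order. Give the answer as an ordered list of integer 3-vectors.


Interval decomposition of M: I[1,2], I[1,3]^2, I[3,3]^2.
HN type (ℓ=4): μ^(1)=9; μ^(2)=3/2; μ^(3)=-1; μ^(4)=-6

((0, 1, 0); (0, 2, 2); (3, 0, 0); (0, 0, 2))


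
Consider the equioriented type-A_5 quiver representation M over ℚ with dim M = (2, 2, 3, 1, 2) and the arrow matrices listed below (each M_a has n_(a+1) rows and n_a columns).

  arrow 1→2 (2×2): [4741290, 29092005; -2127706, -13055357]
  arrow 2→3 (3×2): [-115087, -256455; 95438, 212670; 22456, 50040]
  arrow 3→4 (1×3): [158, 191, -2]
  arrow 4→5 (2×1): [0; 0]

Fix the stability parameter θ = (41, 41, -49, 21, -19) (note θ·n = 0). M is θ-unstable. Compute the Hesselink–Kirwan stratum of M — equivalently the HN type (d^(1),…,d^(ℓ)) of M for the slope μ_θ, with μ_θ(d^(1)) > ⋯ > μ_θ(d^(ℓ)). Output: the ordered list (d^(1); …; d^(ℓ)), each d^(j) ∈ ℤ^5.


Interval decomposition of M: I[1,1], I[1,2], I[2,3], I[3,3], I[3,4], I[5,5]^2.
HN type (ℓ=5): μ^(1)=41; μ^(2)=21; μ^(3)=-4; μ^(4)=-19; μ^(5)=-49

((2, 1, 0, 0, 0); (0, 0, 0, 1, 0); (0, 1, 1, 0, 0); (0, 0, 0, 0, 2); (0, 0, 2, 0, 0))


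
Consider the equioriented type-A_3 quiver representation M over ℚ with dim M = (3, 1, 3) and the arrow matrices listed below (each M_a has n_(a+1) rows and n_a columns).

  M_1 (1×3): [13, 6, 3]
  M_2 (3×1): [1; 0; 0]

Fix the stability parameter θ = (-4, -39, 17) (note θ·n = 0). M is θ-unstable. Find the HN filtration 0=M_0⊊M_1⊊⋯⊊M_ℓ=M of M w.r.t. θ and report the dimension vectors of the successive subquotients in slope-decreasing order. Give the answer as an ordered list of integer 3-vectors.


Via rank(M_{q-1}∘⋯∘M_p): M ≅ I[1,1]^2, I[1,3], I[3,3]^2.
μ_θ-semistable layers: μ^(1)=17; μ^(2)=-4; μ^(3)=-43/2

((0, 0, 3); (2, 0, 0); (1, 1, 0))


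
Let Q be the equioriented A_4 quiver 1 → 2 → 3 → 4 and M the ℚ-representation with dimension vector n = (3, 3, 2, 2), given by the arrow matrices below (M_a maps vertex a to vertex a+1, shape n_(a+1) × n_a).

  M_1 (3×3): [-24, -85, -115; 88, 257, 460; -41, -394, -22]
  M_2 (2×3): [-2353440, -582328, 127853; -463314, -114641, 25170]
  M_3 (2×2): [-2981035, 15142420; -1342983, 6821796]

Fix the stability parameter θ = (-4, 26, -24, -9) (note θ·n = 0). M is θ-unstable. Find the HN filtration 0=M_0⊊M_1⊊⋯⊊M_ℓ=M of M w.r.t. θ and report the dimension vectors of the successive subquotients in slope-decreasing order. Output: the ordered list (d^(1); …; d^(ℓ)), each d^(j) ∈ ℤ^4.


Via rank(M_{q-1}∘⋯∘M_p): M ≅ I[1,2], I[1,3], I[1,4], I[4,4].
μ_θ-semistable layers: μ^(1)=26; μ^(2)=1; μ^(3)=-7/3; μ^(4)=-4; μ^(5)=-9

((0, 1, 0, 0); (0, 1, 1, 0); (0, 1, 1, 1); (3, 0, 0, 0); (0, 0, 0, 1))


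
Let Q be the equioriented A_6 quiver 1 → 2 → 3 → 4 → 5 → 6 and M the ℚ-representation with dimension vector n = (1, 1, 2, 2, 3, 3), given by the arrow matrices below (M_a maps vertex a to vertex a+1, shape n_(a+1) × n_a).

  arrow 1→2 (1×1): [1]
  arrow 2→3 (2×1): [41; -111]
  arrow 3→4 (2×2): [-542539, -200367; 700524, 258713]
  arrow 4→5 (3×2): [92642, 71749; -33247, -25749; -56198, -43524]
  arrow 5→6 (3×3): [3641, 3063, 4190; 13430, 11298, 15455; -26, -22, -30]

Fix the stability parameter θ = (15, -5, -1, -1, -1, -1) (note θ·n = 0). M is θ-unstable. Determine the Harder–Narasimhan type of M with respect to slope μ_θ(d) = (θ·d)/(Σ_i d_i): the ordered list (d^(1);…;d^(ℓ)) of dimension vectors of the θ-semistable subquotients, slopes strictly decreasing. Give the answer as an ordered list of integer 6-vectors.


Barcode: M ≅ I[1,5], I[3,6], I[5,6], I[6,6]. HN layers by μ_θ (2 steps, strictly decreasing):
  μ^(1)=7/5; μ^(2)=-1

((1, 1, 1, 1, 1, 0); (0, 0, 1, 1, 2, 3))


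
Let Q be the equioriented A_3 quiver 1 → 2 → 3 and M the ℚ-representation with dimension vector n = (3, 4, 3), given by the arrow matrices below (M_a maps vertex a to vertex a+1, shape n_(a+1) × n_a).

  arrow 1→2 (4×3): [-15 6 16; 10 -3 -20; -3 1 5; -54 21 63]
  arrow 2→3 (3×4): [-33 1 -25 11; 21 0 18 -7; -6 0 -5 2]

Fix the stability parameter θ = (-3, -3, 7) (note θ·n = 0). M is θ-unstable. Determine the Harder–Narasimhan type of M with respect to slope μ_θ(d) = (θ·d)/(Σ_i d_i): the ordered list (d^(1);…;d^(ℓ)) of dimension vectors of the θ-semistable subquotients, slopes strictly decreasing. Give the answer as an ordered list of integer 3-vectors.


Via rank(M_{q-1}∘⋯∘M_p): M ≅ I[1,2], I[1,3]^2, I[2,3].
μ_θ-semistable layers: μ^(1)=7; μ^(2)=-3

((0, 0, 3); (3, 4, 0))


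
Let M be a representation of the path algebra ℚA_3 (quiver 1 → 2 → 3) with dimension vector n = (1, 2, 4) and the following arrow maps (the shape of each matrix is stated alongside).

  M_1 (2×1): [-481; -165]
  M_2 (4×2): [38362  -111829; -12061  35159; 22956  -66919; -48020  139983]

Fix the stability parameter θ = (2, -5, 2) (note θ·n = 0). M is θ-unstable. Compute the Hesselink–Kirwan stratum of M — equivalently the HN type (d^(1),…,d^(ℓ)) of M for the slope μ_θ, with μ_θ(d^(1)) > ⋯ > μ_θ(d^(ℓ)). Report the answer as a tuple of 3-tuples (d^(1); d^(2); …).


Interval decomposition of M: I[1,3], I[2,3], I[3,3]^2.
HN type (ℓ=3): μ^(1)=2; μ^(2)=-3/2; μ^(3)=-5

((0, 0, 4); (1, 1, 0); (0, 1, 0))


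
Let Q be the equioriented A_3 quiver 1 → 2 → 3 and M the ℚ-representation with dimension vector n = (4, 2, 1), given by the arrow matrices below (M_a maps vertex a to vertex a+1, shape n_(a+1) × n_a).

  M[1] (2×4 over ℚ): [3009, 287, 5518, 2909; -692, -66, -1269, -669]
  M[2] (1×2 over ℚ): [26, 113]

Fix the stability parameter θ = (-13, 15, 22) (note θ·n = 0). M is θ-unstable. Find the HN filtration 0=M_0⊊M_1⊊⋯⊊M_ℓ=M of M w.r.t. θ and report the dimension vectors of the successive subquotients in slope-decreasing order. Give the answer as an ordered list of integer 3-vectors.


Barcode: M ≅ I[1,1]^2, I[1,2], I[1,3]. HN layers by μ_θ (3 steps, strictly decreasing):
  μ^(1)=22; μ^(2)=15; μ^(3)=-13

((0, 0, 1); (0, 2, 0); (4, 0, 0))


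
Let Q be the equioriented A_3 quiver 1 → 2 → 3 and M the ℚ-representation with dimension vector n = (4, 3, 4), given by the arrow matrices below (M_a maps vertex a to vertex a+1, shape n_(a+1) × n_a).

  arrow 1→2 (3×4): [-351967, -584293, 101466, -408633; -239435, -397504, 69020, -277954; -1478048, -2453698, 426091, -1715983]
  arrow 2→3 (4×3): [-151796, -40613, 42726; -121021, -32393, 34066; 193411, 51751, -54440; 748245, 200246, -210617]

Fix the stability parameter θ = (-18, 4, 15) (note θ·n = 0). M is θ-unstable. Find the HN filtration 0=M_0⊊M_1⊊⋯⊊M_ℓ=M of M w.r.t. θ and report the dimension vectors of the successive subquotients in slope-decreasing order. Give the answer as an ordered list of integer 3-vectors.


Barcode: M ≅ I[1,1], I[1,3]^3, I[3,3]. HN layers by μ_θ (3 steps, strictly decreasing):
  μ^(1)=15; μ^(2)=4; μ^(3)=-18

((0, 0, 4); (0, 3, 0); (4, 0, 0))


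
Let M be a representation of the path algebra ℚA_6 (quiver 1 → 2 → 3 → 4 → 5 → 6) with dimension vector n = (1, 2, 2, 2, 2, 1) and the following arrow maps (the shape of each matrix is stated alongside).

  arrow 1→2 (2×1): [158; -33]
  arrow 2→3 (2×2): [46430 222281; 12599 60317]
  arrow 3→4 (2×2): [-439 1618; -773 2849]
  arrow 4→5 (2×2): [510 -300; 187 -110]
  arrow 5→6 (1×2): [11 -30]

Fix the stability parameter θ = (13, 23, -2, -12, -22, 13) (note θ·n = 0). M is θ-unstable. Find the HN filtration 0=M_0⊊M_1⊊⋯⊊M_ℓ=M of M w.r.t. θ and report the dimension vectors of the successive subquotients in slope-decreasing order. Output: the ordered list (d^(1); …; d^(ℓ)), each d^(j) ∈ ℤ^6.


Via rank(M_{q-1}∘⋯∘M_p): M ≅ I[1,5], I[2,4], I[5,6].
μ_θ-semistable layers: μ^(1)=13; μ^(2)=3; μ^(3)=0; μ^(4)=-22

((0, 0, 0, 0, 0, 1); (0, 1, 1, 1, 0, 0); (1, 1, 1, 1, 1, 0); (0, 0, 0, 0, 1, 0))


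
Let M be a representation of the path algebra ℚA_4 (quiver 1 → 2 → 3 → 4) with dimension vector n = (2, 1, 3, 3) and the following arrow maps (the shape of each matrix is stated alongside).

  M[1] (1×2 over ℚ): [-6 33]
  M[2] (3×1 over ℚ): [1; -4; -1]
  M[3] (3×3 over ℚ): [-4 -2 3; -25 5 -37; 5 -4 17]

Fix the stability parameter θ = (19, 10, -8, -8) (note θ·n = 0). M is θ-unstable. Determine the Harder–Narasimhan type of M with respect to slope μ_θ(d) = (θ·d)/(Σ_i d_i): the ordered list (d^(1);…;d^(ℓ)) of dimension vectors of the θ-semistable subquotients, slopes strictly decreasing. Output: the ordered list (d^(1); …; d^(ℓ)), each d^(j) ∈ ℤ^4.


Barcode: M ≅ I[1,1], I[1,4], I[3,4]^2. HN layers by μ_θ (3 steps, strictly decreasing):
  μ^(1)=19; μ^(2)=13/4; μ^(3)=-8

((1, 0, 0, 0); (1, 1, 1, 1); (0, 0, 2, 2))


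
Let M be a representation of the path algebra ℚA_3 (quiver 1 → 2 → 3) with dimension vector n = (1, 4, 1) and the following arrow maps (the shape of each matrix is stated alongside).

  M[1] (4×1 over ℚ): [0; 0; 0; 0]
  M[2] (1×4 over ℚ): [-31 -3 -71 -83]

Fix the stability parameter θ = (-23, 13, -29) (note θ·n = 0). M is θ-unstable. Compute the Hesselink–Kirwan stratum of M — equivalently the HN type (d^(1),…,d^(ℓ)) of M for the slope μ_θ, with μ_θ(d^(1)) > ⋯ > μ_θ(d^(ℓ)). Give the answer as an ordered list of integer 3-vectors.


Barcode: M ≅ I[1,1], I[2,2]^3, I[2,3]. HN layers by μ_θ (3 steps, strictly decreasing):
  μ^(1)=13; μ^(2)=-8; μ^(3)=-23

((0, 3, 0); (0, 1, 1); (1, 0, 0))


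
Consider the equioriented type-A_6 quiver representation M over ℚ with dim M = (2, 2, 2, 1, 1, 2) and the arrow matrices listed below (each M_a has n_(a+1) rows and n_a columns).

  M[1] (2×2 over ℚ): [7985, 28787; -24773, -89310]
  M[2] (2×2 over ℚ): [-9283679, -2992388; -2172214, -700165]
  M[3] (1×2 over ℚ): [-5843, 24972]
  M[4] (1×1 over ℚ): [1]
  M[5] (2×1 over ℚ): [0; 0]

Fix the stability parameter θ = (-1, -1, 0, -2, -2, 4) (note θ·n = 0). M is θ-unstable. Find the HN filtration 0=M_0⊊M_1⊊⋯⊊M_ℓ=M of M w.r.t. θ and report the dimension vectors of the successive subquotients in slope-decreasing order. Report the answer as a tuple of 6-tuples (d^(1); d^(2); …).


Barcode: M ≅ I[1,3], I[1,5], I[6,6]^2. HN layers by μ_θ (4 steps, strictly decreasing):
  μ^(1)=4; μ^(2)=0; μ^(3)=-1; μ^(4)=-6/5

((0, 0, 0, 0, 0, 2); (0, 0, 1, 0, 0, 0); (1, 1, 0, 0, 0, 0); (1, 1, 1, 1, 1, 0))


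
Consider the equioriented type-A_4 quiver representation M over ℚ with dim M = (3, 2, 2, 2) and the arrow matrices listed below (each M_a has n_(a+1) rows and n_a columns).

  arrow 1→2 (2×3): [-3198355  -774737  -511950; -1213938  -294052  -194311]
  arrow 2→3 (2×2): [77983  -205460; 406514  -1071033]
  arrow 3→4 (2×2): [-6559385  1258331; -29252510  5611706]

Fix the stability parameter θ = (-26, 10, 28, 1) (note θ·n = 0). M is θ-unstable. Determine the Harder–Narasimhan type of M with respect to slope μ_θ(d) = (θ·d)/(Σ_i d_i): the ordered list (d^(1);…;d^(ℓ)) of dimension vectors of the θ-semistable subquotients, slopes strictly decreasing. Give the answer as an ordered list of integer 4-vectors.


Via rank(M_{q-1}∘⋯∘M_p): M ≅ I[1,1], I[1,3], I[1,4], I[4,4].
μ_θ-semistable layers: μ^(1)=28; μ^(2)=29/2; μ^(3)=10; μ^(4)=1; μ^(5)=-26

((0, 0, 1, 0); (0, 0, 1, 1); (0, 2, 0, 0); (0, 0, 0, 1); (3, 0, 0, 0))


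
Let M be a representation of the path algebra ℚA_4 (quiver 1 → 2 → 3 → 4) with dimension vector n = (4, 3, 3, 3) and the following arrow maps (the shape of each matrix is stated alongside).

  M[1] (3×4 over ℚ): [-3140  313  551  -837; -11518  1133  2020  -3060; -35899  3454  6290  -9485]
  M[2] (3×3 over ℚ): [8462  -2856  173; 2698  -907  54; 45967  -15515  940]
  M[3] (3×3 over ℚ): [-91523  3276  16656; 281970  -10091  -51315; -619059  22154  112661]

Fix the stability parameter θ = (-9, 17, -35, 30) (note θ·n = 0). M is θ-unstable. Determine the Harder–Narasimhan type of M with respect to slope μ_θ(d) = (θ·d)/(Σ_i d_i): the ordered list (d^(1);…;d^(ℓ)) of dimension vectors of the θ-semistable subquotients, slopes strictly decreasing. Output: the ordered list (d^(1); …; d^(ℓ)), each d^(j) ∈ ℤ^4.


Interval decomposition of M: I[1,1], I[1,4]^3.
HN type (ℓ=2): μ^(1)=30; μ^(2)=-9

((0, 0, 0, 3); (4, 3, 3, 0))


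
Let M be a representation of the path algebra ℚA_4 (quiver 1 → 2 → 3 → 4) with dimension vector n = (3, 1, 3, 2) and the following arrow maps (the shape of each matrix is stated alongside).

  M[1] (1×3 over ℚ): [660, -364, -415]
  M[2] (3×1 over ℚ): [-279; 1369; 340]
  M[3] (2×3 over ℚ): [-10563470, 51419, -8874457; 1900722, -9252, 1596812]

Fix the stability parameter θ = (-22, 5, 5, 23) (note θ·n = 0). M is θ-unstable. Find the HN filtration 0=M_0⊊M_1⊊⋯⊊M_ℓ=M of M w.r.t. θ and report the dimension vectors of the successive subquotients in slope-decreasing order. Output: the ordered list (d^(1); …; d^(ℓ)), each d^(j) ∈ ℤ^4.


Interval decomposition of M: I[1,1]^2, I[1,4], I[3,3], I[3,4].
HN type (ℓ=3): μ^(1)=23; μ^(2)=5; μ^(3)=-22

((0, 0, 0, 2); (0, 1, 3, 0); (3, 0, 0, 0))


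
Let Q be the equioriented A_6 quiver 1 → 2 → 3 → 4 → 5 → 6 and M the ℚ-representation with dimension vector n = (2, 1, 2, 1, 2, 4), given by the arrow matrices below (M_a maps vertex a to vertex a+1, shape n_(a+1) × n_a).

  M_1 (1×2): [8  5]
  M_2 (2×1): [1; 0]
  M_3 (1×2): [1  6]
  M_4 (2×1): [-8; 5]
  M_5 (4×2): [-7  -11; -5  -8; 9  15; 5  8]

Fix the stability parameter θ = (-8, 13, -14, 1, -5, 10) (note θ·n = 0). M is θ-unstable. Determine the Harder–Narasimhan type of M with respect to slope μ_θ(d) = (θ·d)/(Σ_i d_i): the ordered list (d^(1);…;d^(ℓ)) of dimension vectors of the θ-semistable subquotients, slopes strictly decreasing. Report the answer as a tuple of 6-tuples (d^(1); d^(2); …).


Barcode: M ≅ I[1,1], I[1,6], I[3,3], I[5,6], I[6,6]^2. HN layers by μ_θ (5 steps, strictly decreasing):
  μ^(1)=10; μ^(2)=-5/4; μ^(3)=-5; μ^(4)=-8; μ^(5)=-14

((0, 0, 0, 0, 0, 4); (0, 1, 1, 1, 1, 0); (0, 0, 0, 0, 1, 0); (2, 0, 0, 0, 0, 0); (0, 0, 1, 0, 0, 0))


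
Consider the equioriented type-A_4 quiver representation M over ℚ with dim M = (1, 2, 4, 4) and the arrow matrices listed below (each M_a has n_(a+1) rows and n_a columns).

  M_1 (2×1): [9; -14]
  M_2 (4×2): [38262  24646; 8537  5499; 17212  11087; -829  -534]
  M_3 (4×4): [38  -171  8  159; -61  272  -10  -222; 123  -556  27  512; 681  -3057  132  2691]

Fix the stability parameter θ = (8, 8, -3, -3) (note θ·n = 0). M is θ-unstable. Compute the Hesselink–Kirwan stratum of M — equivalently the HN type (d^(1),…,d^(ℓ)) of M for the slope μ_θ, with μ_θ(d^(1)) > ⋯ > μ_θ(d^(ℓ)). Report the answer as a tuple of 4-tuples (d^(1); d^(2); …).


Interval decomposition of M: I[1,3], I[2,4], I[3,4]^2, I[4,4].
HN type (ℓ=3): μ^(1)=13/3; μ^(2)=2/3; μ^(3)=-3

((1, 1, 1, 0); (0, 1, 1, 1); (0, 0, 2, 3))


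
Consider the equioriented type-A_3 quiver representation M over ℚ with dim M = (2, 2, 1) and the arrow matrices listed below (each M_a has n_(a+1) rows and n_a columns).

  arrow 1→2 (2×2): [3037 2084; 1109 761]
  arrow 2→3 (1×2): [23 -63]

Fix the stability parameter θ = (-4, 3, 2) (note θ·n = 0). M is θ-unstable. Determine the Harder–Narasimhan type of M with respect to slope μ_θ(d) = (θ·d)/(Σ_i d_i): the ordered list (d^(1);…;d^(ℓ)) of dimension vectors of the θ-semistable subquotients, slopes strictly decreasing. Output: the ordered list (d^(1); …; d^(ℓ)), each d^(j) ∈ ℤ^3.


Barcode: M ≅ I[1,2], I[1,3]. HN layers by μ_θ (3 steps, strictly decreasing):
  μ^(1)=3; μ^(2)=5/2; μ^(3)=-4

((0, 1, 0); (0, 1, 1); (2, 0, 0))


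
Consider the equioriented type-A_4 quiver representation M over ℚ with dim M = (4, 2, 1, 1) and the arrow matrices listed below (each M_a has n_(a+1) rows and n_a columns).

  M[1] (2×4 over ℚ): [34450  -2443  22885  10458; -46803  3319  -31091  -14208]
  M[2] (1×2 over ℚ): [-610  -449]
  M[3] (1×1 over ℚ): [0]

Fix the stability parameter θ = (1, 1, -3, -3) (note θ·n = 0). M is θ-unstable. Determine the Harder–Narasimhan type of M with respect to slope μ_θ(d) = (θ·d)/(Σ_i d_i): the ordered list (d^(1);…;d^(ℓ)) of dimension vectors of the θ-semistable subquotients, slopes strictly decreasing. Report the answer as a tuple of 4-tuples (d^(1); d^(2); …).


Via rank(M_{q-1}∘⋯∘M_p): M ≅ I[1,1]^2, I[1,2], I[1,3], I[4,4].
μ_θ-semistable layers: μ^(1)=1; μ^(2)=-1/3; μ^(3)=-3

((3, 1, 0, 0); (1, 1, 1, 0); (0, 0, 0, 1))


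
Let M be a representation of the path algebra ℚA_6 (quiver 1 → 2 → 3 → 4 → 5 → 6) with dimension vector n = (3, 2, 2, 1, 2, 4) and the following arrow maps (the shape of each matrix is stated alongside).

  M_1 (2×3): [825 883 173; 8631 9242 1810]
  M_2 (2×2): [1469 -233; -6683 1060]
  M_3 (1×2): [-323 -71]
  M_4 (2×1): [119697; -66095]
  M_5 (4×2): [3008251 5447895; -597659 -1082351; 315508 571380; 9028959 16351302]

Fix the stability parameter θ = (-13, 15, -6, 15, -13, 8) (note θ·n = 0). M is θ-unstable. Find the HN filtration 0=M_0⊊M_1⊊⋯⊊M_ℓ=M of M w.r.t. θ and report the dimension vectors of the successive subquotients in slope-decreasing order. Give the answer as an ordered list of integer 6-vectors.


Interval decomposition of M: I[1,1], I[1,3], I[1,6], I[5,6], I[6,6]^2.
HN type (ℓ=4): μ^(1)=8; μ^(2)=9/2; μ^(3)=11/4; μ^(4)=-13

((0, 0, 0, 0, 0, 4); (0, 1, 1, 0, 0, 0); (0, 1, 1, 1, 1, 0); (3, 0, 0, 0, 1, 0))


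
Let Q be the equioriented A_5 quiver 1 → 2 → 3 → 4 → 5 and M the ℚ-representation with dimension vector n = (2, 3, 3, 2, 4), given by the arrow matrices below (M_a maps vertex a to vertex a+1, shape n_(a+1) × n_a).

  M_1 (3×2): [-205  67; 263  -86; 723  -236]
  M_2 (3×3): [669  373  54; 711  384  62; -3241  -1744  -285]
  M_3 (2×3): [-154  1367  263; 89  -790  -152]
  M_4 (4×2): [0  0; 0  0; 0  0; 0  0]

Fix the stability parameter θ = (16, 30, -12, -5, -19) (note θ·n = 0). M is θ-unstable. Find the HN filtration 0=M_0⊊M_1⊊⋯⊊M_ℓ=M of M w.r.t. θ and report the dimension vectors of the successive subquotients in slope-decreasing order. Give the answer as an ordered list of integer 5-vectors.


Interval decomposition of M: I[1,4]^2, I[2,3], I[5,5]^4.
HN type (ℓ=3): μ^(1)=9; μ^(2)=29/4; μ^(3)=-19

((0, 1, 1, 0, 0); (2, 2, 2, 2, 0); (0, 0, 0, 0, 4))


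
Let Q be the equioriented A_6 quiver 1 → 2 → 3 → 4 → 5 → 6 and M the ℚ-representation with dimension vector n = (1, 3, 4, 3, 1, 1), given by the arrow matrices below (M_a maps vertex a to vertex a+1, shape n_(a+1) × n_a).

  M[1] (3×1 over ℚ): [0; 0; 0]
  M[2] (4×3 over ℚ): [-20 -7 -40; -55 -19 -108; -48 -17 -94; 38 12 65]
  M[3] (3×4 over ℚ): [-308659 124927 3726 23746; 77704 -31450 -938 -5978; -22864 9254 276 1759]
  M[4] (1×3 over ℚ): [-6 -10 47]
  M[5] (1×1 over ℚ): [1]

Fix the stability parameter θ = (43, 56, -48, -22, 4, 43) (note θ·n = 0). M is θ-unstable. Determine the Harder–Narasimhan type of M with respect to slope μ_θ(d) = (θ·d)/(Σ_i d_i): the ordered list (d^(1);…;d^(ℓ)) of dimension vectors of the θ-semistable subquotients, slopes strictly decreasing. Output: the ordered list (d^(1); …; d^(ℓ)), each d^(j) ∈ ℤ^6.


Via rank(M_{q-1}∘⋯∘M_p): M ≅ I[1,1], I[2,3], I[2,4], I[2,6], I[3,4].
μ_θ-semistable layers: μ^(1)=43; μ^(2)=4; μ^(3)=-14/3; μ^(4)=-22; μ^(5)=-48

((1, 0, 0, 0, 0, 1); (0, 1, 1, 0, 1, 0); (0, 2, 2, 2, 0, 0); (0, 0, 0, 1, 0, 0); (0, 0, 1, 0, 0, 0))


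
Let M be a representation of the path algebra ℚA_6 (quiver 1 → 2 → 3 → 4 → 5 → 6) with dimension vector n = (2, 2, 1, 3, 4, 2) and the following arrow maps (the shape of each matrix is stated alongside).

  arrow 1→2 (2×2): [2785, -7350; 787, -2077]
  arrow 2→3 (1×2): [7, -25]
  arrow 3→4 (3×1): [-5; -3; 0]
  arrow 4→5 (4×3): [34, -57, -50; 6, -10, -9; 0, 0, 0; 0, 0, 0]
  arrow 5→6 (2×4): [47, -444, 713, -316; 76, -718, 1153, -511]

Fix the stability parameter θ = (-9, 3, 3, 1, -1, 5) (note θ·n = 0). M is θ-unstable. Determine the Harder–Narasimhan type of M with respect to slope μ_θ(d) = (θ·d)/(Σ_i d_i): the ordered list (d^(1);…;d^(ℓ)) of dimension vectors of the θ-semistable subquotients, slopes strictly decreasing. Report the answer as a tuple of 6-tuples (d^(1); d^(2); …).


Via rank(M_{q-1}∘⋯∘M_p): M ≅ I[1,2], I[1,6], I[4,4], I[4,6], I[5,5]^2.
μ_θ-semistable layers: μ^(1)=5; μ^(2)=3; μ^(3)=3/2; μ^(4)=1; μ^(5)=0; μ^(6)=-1; μ^(7)=-9

((0, 0, 0, 0, 0, 2); (0, 1, 0, 0, 0, 0); (0, 1, 1, 1, 1, 0); (0, 0, 0, 1, 0, 0); (0, 0, 0, 1, 1, 0); (0, 0, 0, 0, 2, 0); (2, 0, 0, 0, 0, 0))


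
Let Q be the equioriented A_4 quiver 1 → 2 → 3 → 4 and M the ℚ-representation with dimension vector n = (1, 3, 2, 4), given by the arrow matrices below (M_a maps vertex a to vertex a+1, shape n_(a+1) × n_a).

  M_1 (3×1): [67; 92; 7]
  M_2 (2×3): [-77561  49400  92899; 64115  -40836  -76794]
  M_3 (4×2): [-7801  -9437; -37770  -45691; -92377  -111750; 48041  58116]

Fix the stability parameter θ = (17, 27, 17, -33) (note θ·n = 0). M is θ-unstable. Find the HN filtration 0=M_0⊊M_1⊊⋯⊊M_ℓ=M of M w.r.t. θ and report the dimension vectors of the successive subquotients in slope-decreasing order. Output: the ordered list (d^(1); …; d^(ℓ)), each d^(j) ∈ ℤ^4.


Interval decomposition of M: I[1,4], I[2,2], I[2,4], I[4,4]^2.
HN type (ℓ=4): μ^(1)=27; μ^(2)=7; μ^(3)=11/3; μ^(4)=-33

((0, 1, 0, 0); (1, 1, 1, 1); (0, 1, 1, 1); (0, 0, 0, 2))


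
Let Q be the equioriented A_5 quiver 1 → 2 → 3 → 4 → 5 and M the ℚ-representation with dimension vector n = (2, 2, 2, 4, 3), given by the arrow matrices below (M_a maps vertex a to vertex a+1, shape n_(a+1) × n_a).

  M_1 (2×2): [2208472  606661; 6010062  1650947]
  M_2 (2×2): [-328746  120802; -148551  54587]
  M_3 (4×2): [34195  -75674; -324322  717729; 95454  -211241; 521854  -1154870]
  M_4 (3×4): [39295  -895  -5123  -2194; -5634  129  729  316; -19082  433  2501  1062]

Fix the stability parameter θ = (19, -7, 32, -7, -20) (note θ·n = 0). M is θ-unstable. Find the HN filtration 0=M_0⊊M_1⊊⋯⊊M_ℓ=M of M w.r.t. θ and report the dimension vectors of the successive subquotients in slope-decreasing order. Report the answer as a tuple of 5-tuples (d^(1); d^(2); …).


Interval decomposition of M: I[1,2], I[1,4], I[3,5], I[4,5]^2.
HN type (ℓ=4): μ^(1)=25/2; μ^(2)=6; μ^(3)=5/3; μ^(4)=-27/2

((0, 0, 1, 1, 0); (2, 2, 0, 0, 0); (0, 0, 1, 1, 1); (0, 0, 0, 2, 2))


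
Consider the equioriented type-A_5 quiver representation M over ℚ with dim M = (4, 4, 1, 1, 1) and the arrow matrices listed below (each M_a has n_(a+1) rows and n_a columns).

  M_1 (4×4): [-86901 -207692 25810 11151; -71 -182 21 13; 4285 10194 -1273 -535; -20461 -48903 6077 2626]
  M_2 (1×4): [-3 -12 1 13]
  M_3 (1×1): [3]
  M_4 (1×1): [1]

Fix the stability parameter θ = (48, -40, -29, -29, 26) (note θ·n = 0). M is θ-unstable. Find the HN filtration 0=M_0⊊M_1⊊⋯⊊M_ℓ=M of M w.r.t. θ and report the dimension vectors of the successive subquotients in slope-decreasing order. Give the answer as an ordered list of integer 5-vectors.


Interval decomposition of M: I[1,2]^3, I[1,5].
HN type (ℓ=3): μ^(1)=26; μ^(2)=4; μ^(3)=-25/2

((0, 0, 0, 0, 1); (3, 3, 0, 0, 0); (1, 1, 1, 1, 0))


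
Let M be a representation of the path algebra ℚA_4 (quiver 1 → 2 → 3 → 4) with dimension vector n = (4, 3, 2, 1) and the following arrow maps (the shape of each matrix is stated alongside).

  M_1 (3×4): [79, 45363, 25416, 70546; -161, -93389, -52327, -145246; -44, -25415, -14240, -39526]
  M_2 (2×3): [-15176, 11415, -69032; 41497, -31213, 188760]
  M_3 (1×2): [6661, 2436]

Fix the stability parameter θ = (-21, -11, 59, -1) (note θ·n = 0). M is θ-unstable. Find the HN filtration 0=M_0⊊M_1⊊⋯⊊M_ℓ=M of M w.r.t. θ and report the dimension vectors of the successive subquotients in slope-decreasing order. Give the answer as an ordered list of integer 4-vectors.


Interval decomposition of M: I[1,1], I[1,2], I[1,3], I[1,4].
HN type (ℓ=4): μ^(1)=59; μ^(2)=29; μ^(3)=-11; μ^(4)=-21

((0, 0, 1, 0); (0, 0, 1, 1); (0, 3, 0, 0); (4, 0, 0, 0))
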